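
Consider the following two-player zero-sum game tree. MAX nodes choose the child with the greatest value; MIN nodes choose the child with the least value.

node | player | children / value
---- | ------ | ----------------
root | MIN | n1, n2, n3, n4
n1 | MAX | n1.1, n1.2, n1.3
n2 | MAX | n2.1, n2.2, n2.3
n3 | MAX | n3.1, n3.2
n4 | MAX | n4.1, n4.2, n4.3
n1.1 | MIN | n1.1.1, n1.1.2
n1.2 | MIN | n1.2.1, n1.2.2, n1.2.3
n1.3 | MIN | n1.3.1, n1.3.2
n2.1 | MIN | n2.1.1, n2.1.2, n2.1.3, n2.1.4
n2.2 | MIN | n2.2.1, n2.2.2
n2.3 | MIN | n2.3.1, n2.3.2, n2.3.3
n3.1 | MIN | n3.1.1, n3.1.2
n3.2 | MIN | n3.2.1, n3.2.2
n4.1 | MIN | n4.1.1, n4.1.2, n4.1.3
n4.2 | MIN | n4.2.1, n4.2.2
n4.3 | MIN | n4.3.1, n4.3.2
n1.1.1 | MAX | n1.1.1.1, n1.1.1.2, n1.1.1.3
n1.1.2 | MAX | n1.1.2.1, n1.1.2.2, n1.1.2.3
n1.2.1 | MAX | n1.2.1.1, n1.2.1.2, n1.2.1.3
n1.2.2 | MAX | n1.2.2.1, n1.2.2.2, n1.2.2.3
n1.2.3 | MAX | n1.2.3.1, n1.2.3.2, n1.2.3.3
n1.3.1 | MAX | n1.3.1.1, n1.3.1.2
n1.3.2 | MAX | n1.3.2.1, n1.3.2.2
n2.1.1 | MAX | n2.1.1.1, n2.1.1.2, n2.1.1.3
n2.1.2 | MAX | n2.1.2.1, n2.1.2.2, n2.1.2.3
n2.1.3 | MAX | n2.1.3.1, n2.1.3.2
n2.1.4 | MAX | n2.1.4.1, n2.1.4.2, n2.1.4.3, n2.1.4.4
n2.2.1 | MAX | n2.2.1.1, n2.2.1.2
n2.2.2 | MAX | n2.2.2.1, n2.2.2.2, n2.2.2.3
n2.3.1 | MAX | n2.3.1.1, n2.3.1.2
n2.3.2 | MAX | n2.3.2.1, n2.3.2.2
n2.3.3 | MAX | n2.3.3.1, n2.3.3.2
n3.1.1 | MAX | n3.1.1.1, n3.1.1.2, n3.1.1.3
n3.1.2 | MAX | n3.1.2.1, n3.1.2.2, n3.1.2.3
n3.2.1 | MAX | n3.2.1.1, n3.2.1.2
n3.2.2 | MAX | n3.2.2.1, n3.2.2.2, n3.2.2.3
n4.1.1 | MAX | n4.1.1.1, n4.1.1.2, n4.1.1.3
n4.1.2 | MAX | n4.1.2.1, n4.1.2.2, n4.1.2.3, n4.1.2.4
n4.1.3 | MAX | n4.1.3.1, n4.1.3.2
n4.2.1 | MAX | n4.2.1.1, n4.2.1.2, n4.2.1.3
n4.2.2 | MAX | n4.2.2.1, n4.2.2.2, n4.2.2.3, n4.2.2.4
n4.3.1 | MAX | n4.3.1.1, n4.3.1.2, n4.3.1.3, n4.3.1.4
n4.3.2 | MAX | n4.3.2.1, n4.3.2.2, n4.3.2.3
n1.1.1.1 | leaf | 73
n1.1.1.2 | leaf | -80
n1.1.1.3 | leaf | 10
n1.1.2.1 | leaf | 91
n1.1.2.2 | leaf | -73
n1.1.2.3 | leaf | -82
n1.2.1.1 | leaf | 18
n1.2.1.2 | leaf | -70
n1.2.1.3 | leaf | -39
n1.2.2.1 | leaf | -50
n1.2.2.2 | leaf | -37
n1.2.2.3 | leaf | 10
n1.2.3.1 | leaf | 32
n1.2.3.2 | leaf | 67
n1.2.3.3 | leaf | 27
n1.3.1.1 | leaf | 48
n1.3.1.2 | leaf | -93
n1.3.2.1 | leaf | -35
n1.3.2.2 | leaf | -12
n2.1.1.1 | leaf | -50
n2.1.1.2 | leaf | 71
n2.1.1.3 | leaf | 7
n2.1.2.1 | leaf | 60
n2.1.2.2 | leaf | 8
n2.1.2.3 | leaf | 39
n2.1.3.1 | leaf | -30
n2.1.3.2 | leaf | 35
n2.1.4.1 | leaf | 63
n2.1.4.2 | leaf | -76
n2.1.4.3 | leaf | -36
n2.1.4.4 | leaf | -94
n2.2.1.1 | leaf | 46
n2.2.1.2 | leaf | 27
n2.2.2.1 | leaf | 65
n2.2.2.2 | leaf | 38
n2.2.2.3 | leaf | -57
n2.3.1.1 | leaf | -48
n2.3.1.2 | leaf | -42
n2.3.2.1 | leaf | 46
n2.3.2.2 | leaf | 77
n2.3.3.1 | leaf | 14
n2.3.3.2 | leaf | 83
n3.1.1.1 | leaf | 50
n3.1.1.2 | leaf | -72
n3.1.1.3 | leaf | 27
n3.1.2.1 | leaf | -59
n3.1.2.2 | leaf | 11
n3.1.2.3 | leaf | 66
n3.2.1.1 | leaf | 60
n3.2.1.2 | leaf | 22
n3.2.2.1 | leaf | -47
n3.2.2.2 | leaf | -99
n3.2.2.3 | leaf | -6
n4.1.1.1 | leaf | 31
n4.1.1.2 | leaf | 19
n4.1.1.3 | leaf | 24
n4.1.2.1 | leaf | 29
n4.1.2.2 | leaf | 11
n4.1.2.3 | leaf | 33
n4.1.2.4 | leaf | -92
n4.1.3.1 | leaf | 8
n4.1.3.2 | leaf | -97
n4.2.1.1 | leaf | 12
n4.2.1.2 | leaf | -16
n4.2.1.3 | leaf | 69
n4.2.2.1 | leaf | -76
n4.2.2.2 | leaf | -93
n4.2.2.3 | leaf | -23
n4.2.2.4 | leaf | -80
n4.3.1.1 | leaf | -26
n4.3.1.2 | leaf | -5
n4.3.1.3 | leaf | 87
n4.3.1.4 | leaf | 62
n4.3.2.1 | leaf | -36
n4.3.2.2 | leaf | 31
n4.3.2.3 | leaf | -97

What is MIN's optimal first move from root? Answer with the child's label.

n1.1.1 (MAX): max(73, -80, 10) = 73
n1.1.2 (MAX): max(91, -73, -82) = 91
n1.1 (MIN): min(73, 91) = 73
n1.2.1 (MAX): max(18, -70, -39) = 18
n1.2.2 (MAX): max(-50, -37, 10) = 10
n1.2.3 (MAX): max(32, 67, 27) = 67
n1.2 (MIN): min(18, 10, 67) = 10
n1.3.1 (MAX): max(48, -93) = 48
n1.3.2 (MAX): max(-35, -12) = -12
n1.3 (MIN): min(48, -12) = -12
n1 (MAX): max(73, 10, -12) = 73
n2.1.1 (MAX): max(-50, 71, 7) = 71
n2.1.2 (MAX): max(60, 8, 39) = 60
n2.1.3 (MAX): max(-30, 35) = 35
n2.1.4 (MAX): max(63, -76, -36, -94) = 63
n2.1 (MIN): min(71, 60, 35, 63) = 35
n2.2.1 (MAX): max(46, 27) = 46
n2.2.2 (MAX): max(65, 38, -57) = 65
n2.2 (MIN): min(46, 65) = 46
n2.3.1 (MAX): max(-48, -42) = -42
n2.3.2 (MAX): max(46, 77) = 77
n2.3.3 (MAX): max(14, 83) = 83
n2.3 (MIN): min(-42, 77, 83) = -42
n2 (MAX): max(35, 46, -42) = 46
n3.1.1 (MAX): max(50, -72, 27) = 50
n3.1.2 (MAX): max(-59, 11, 66) = 66
n3.1 (MIN): min(50, 66) = 50
n3.2.1 (MAX): max(60, 22) = 60
n3.2.2 (MAX): max(-47, -99, -6) = -6
n3.2 (MIN): min(60, -6) = -6
n3 (MAX): max(50, -6) = 50
n4.1.1 (MAX): max(31, 19, 24) = 31
n4.1.2 (MAX): max(29, 11, 33, -92) = 33
n4.1.3 (MAX): max(8, -97) = 8
n4.1 (MIN): min(31, 33, 8) = 8
n4.2.1 (MAX): max(12, -16, 69) = 69
n4.2.2 (MAX): max(-76, -93, -23, -80) = -23
n4.2 (MIN): min(69, -23) = -23
n4.3.1 (MAX): max(-26, -5, 87, 62) = 87
n4.3.2 (MAX): max(-36, 31, -97) = 31
n4.3 (MIN): min(87, 31) = 31
n4 (MAX): max(8, -23, 31) = 31
root (MIN): min(73, 46, 50, 31) = 31
MIN at root wants the lowest of {n1=73, n2=46, n3=50, n4=31}, so chooses n4.

n4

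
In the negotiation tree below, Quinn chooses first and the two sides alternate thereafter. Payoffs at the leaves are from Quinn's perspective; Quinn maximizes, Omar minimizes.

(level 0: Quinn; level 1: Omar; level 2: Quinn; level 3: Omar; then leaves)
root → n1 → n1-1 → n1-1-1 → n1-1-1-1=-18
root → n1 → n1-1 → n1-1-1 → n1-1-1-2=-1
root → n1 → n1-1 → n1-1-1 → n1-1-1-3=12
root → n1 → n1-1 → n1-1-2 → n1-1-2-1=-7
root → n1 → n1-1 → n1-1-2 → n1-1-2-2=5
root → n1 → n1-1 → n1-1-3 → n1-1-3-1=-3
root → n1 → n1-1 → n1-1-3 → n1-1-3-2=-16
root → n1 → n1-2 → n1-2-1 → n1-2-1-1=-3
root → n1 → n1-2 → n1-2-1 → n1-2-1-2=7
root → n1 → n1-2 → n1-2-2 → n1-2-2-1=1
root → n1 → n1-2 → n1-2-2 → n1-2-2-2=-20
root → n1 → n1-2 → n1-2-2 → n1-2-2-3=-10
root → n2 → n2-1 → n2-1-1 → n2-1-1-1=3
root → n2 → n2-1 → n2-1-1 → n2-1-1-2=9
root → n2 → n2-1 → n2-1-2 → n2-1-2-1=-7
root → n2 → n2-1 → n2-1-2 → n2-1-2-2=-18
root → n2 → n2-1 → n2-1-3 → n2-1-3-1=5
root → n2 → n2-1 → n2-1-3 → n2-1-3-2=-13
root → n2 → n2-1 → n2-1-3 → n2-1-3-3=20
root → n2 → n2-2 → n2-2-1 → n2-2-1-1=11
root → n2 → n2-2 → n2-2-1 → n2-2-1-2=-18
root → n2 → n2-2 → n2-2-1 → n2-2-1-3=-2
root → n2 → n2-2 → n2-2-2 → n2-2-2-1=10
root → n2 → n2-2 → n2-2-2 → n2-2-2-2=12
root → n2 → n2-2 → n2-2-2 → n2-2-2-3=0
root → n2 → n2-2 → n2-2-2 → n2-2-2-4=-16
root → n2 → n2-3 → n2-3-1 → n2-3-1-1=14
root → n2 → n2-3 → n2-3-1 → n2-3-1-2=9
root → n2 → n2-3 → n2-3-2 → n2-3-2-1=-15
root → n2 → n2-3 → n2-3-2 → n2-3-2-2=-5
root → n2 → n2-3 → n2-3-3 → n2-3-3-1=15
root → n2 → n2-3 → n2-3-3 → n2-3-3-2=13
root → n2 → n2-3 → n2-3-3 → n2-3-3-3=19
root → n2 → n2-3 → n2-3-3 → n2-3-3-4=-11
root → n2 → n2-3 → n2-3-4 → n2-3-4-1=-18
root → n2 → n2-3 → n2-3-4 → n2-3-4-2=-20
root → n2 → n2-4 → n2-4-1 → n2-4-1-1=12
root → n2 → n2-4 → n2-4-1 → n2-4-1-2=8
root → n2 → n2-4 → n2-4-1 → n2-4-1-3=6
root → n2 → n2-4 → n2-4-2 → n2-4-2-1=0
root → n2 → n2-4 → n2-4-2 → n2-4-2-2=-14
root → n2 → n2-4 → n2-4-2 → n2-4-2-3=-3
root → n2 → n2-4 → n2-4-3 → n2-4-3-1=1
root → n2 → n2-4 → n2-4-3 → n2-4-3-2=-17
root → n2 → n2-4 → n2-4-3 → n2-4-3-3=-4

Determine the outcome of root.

n1-1-1 (Omar): min(-18, -1, 12) = -18
n1-1-2 (Omar): min(-7, 5) = -7
n1-1-3 (Omar): min(-3, -16) = -16
n1-1 (Quinn): max(-18, -7, -16) = -7
n1-2-1 (Omar): min(-3, 7) = -3
n1-2-2 (Omar): min(1, -20, -10) = -20
n1-2 (Quinn): max(-3, -20) = -3
n1 (Omar): min(-7, -3) = -7
n2-1-1 (Omar): min(3, 9) = 3
n2-1-2 (Omar): min(-7, -18) = -18
n2-1-3 (Omar): min(5, -13, 20) = -13
n2-1 (Quinn): max(3, -18, -13) = 3
n2-2-1 (Omar): min(11, -18, -2) = -18
n2-2-2 (Omar): min(10, 12, 0, -16) = -16
n2-2 (Quinn): max(-18, -16) = -16
n2-3-1 (Omar): min(14, 9) = 9
n2-3-2 (Omar): min(-15, -5) = -15
n2-3-3 (Omar): min(15, 13, 19, -11) = -11
n2-3-4 (Omar): min(-18, -20) = -20
n2-3 (Quinn): max(9, -15, -11, -20) = 9
n2-4-1 (Omar): min(12, 8, 6) = 6
n2-4-2 (Omar): min(0, -14, -3) = -14
n2-4-3 (Omar): min(1, -17, -4) = -17
n2-4 (Quinn): max(6, -14, -17) = 6
n2 (Omar): min(3, -16, 9, 6) = -16
root (Quinn): max(-7, -16) = -7

-7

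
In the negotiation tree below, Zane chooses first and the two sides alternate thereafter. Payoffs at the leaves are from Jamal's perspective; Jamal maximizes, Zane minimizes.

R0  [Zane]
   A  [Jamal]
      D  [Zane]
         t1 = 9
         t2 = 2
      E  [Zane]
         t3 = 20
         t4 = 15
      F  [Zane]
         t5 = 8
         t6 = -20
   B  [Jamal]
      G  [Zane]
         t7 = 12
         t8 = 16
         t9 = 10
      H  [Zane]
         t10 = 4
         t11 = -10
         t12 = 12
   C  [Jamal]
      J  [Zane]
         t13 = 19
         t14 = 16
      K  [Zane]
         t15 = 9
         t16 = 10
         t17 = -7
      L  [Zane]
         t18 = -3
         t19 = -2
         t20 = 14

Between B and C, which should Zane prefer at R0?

B

G (Zane): min(12, 16, 10) = 10
H (Zane): min(4, -10, 12) = -10
B (Jamal): max(10, -10) = 10
J (Zane): min(19, 16) = 16
K (Zane): min(9, 10, -7) = -7
L (Zane): min(-3, -2, 14) = -3
C (Jamal): max(16, -7, -3) = 16
Zane prefers the lower value; B=10, C=16. B is better since 10 < 16.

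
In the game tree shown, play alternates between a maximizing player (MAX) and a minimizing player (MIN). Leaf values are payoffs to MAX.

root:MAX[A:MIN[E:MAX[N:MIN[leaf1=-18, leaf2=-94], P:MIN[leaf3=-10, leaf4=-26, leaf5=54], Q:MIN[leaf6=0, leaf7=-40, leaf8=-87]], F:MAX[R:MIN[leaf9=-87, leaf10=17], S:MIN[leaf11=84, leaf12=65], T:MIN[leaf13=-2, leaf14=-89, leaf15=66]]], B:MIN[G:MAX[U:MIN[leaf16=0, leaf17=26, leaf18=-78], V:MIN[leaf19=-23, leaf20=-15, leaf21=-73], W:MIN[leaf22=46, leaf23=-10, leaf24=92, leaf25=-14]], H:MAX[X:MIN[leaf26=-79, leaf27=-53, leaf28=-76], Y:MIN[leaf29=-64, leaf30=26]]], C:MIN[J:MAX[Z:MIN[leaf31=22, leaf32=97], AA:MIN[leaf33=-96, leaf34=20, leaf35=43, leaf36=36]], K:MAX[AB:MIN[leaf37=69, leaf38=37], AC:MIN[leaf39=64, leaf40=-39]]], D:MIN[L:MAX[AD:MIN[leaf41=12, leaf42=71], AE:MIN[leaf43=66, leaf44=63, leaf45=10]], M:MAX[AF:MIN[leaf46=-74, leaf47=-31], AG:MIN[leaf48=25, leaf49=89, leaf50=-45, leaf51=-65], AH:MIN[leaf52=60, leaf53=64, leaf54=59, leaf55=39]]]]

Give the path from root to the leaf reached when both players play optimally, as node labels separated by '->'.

root -> C -> J -> Z -> leaf31

N (MIN): min(-18, -94) = -94
P (MIN): min(-10, -26, 54) = -26
Q (MIN): min(0, -40, -87) = -87
E (MAX): max(-94, -26, -87) = -26
R (MIN): min(-87, 17) = -87
S (MIN): min(84, 65) = 65
T (MIN): min(-2, -89, 66) = -89
F (MAX): max(-87, 65, -89) = 65
A (MIN): min(-26, 65) = -26
U (MIN): min(0, 26, -78) = -78
V (MIN): min(-23, -15, -73) = -73
W (MIN): min(46, -10, 92, -14) = -14
G (MAX): max(-78, -73, -14) = -14
X (MIN): min(-79, -53, -76) = -79
Y (MIN): min(-64, 26) = -64
H (MAX): max(-79, -64) = -64
B (MIN): min(-14, -64) = -64
Z (MIN): min(22, 97) = 22
AA (MIN): min(-96, 20, 43, 36) = -96
J (MAX): max(22, -96) = 22
AB (MIN): min(69, 37) = 37
AC (MIN): min(64, -39) = -39
K (MAX): max(37, -39) = 37
C (MIN): min(22, 37) = 22
AD (MIN): min(12, 71) = 12
AE (MIN): min(66, 63, 10) = 10
L (MAX): max(12, 10) = 12
AF (MIN): min(-74, -31) = -74
AG (MIN): min(25, 89, -45, -65) = -65
AH (MIN): min(60, 64, 59, 39) = 39
M (MAX): max(-74, -65, 39) = 39
D (MIN): min(12, 39) = 12
root (MAX): max(-26, -64, 22, 12) = 22
At root, MAX picks C (highest: 22).
At C, MIN picks J (lowest: 22).
At J, MAX picks Z (highest: 22).
At Z, MIN picks leaf31 (lowest: 22).
Terminal value 22.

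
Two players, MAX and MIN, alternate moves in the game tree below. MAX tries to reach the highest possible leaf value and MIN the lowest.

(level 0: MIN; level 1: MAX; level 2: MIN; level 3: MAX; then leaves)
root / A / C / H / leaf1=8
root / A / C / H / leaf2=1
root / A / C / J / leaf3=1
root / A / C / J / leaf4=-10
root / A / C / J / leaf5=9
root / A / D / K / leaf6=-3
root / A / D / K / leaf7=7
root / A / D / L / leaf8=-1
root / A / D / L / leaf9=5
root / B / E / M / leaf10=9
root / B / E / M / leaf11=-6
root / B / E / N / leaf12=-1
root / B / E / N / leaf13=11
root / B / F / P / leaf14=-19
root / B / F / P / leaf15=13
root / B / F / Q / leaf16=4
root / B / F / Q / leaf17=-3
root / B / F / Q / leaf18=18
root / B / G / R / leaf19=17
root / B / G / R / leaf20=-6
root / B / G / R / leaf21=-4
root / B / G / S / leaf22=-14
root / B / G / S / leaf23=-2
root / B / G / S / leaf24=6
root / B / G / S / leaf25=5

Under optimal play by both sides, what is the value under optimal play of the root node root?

H (MAX): max(8, 1) = 8
J (MAX): max(1, -10, 9) = 9
C (MIN): min(8, 9) = 8
K (MAX): max(-3, 7) = 7
L (MAX): max(-1, 5) = 5
D (MIN): min(7, 5) = 5
A (MAX): max(8, 5) = 8
M (MAX): max(9, -6) = 9
N (MAX): max(-1, 11) = 11
E (MIN): min(9, 11) = 9
P (MAX): max(-19, 13) = 13
Q (MAX): max(4, -3, 18) = 18
F (MIN): min(13, 18) = 13
R (MAX): max(17, -6, -4) = 17
S (MAX): max(-14, -2, 6, 5) = 6
G (MIN): min(17, 6) = 6
B (MAX): max(9, 13, 6) = 13
root (MIN): min(8, 13) = 8

8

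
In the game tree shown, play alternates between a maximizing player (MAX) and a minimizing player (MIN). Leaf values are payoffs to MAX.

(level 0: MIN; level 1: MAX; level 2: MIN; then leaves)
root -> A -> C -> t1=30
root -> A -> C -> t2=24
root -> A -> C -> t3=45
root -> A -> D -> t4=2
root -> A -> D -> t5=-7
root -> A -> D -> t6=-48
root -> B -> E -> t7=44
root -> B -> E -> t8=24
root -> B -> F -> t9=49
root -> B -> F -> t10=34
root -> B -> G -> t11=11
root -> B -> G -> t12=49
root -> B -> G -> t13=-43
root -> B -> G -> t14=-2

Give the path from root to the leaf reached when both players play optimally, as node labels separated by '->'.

C (MIN): min(30, 24, 45) = 24
D (MIN): min(2, -7, -48) = -48
A (MAX): max(24, -48) = 24
E (MIN): min(44, 24) = 24
F (MIN): min(49, 34) = 34
G (MIN): min(11, 49, -43, -2) = -43
B (MAX): max(24, 34, -43) = 34
root (MIN): min(24, 34) = 24
At root, MIN picks A (lowest: 24).
At A, MAX picks C (highest: 24).
At C, MIN picks t2 (lowest: 24).
Terminal value 24.

root -> A -> C -> t2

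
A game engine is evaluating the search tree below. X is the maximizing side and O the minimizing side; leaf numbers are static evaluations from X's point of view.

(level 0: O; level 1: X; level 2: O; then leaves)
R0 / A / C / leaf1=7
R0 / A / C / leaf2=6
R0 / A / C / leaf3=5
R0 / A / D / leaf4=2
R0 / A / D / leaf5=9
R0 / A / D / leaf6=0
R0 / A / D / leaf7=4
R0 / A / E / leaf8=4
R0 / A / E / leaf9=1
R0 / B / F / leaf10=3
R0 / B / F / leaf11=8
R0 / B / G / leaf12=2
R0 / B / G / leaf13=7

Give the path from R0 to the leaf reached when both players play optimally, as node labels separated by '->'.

C (O): min(7, 6, 5) = 5
D (O): min(2, 9, 0, 4) = 0
E (O): min(4, 1) = 1
A (X): max(5, 0, 1) = 5
F (O): min(3, 8) = 3
G (O): min(2, 7) = 2
B (X): max(3, 2) = 3
R0 (O): min(5, 3) = 3
At R0, O picks B (lowest: 3).
At B, X picks F (highest: 3).
At F, O picks leaf10 (lowest: 3).
Terminal value 3.

R0 -> B -> F -> leaf10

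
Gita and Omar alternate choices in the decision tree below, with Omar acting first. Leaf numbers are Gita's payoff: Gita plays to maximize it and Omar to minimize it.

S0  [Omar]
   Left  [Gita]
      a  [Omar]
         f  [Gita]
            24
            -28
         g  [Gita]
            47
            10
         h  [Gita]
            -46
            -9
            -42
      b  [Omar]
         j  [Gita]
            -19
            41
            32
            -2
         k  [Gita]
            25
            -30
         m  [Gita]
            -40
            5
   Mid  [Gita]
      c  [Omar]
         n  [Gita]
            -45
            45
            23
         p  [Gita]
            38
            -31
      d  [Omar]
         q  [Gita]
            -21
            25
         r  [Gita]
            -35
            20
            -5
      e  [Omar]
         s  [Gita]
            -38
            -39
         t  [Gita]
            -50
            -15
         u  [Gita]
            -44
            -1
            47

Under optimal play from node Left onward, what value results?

f (Gita): max(24, -28) = 24
g (Gita): max(47, 10) = 47
h (Gita): max(-46, -9, -42) = -9
a (Omar): min(24, 47, -9) = -9
j (Gita): max(-19, 41, 32, -2) = 41
k (Gita): max(25, -30) = 25
m (Gita): max(-40, 5) = 5
b (Omar): min(41, 25, 5) = 5
Left (Gita): max(-9, 5) = 5

5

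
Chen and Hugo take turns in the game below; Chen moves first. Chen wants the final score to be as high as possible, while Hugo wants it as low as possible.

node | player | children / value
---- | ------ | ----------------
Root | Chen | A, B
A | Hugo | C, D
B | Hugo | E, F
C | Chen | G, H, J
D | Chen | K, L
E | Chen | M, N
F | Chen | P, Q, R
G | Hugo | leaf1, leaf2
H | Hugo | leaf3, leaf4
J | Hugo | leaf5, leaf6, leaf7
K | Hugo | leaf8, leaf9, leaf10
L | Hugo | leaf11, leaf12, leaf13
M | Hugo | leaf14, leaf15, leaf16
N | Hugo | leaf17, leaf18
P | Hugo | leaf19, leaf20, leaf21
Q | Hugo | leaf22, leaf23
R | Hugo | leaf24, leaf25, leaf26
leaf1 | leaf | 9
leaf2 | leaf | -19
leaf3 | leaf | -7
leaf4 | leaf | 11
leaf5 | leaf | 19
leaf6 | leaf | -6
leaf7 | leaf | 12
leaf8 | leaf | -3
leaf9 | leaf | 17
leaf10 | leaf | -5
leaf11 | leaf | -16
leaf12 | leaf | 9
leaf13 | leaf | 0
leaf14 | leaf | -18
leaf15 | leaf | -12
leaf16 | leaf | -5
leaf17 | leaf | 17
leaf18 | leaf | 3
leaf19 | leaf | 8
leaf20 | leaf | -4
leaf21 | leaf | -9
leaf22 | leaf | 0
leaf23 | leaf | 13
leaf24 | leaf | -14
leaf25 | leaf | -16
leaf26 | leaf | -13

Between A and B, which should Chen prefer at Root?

G (Hugo): min(9, -19) = -19
H (Hugo): min(-7, 11) = -7
J (Hugo): min(19, -6, 12) = -6
C (Chen): max(-19, -7, -6) = -6
K (Hugo): min(-3, 17, -5) = -5
L (Hugo): min(-16, 9, 0) = -16
D (Chen): max(-5, -16) = -5
A (Hugo): min(-6, -5) = -6
M (Hugo): min(-18, -12, -5) = -18
N (Hugo): min(17, 3) = 3
E (Chen): max(-18, 3) = 3
P (Hugo): min(8, -4, -9) = -9
Q (Hugo): min(0, 13) = 0
R (Hugo): min(-14, -16, -13) = -16
F (Chen): max(-9, 0, -16) = 0
B (Hugo): min(3, 0) = 0
Chen prefers the higher value; A=-6, B=0. B is better since 0 > -6.

B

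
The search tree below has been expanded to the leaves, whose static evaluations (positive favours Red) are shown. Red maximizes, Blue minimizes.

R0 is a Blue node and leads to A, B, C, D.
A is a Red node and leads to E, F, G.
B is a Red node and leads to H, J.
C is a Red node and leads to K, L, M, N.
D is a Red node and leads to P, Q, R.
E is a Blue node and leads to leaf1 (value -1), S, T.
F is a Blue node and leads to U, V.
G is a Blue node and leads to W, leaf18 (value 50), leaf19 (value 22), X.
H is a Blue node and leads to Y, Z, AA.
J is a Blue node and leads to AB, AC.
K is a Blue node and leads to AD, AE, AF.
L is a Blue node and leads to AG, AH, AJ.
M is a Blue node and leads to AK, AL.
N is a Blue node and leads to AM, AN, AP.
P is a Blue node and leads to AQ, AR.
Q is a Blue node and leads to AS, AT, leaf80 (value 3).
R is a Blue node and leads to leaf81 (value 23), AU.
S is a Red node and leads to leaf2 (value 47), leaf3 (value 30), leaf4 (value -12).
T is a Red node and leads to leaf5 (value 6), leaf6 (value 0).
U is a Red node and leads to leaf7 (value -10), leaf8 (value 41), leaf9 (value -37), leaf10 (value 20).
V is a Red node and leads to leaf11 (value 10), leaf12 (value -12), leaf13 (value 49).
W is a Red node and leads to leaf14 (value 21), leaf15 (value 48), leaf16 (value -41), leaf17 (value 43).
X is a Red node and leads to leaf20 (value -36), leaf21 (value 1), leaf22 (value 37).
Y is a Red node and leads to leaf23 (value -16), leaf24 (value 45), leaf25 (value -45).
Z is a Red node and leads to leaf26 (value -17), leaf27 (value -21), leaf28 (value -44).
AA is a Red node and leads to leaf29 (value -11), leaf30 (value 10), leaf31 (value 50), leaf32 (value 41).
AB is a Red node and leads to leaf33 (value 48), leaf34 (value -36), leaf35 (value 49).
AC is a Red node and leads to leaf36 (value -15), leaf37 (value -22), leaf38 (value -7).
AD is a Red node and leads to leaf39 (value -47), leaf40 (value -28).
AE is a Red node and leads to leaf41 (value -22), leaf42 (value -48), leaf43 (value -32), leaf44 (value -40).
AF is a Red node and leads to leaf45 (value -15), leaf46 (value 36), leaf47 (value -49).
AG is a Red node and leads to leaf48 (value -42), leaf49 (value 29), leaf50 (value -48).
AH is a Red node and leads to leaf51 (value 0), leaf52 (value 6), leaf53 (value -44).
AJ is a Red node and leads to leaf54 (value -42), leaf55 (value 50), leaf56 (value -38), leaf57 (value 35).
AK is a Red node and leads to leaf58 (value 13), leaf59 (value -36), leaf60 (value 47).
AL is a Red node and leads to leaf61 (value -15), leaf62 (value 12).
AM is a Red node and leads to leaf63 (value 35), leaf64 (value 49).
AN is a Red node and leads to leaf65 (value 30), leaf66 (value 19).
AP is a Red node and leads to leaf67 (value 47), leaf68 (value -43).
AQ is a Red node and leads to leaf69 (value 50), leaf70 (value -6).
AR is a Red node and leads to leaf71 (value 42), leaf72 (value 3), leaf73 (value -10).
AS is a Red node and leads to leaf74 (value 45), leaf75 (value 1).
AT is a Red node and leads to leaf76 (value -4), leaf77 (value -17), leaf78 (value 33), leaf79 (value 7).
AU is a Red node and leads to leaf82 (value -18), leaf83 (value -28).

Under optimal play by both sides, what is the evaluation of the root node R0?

S (Red): max(47, 30, -12) = 47
T (Red): max(6, 0) = 6
E (Blue): min(-1, 47, 6) = -1
U (Red): max(-10, 41, -37, 20) = 41
V (Red): max(10, -12, 49) = 49
F (Blue): min(41, 49) = 41
W (Red): max(21, 48, -41, 43) = 48
X (Red): max(-36, 1, 37) = 37
G (Blue): min(48, 50, 22, 37) = 22
A (Red): max(-1, 41, 22) = 41
Y (Red): max(-16, 45, -45) = 45
Z (Red): max(-17, -21, -44) = -17
AA (Red): max(-11, 10, 50, 41) = 50
H (Blue): min(45, -17, 50) = -17
AB (Red): max(48, -36, 49) = 49
AC (Red): max(-15, -22, -7) = -7
J (Blue): min(49, -7) = -7
B (Red): max(-17, -7) = -7
AD (Red): max(-47, -28) = -28
AE (Red): max(-22, -48, -32, -40) = -22
AF (Red): max(-15, 36, -49) = 36
K (Blue): min(-28, -22, 36) = -28
AG (Red): max(-42, 29, -48) = 29
AH (Red): max(0, 6, -44) = 6
AJ (Red): max(-42, 50, -38, 35) = 50
L (Blue): min(29, 6, 50) = 6
AK (Red): max(13, -36, 47) = 47
AL (Red): max(-15, 12) = 12
M (Blue): min(47, 12) = 12
AM (Red): max(35, 49) = 49
AN (Red): max(30, 19) = 30
AP (Red): max(47, -43) = 47
N (Blue): min(49, 30, 47) = 30
C (Red): max(-28, 6, 12, 30) = 30
AQ (Red): max(50, -6) = 50
AR (Red): max(42, 3, -10) = 42
P (Blue): min(50, 42) = 42
AS (Red): max(45, 1) = 45
AT (Red): max(-4, -17, 33, 7) = 33
Q (Blue): min(45, 33, 3) = 3
AU (Red): max(-18, -28) = -18
R (Blue): min(23, -18) = -18
D (Red): max(42, 3, -18) = 42
R0 (Blue): min(41, -7, 30, 42) = -7

-7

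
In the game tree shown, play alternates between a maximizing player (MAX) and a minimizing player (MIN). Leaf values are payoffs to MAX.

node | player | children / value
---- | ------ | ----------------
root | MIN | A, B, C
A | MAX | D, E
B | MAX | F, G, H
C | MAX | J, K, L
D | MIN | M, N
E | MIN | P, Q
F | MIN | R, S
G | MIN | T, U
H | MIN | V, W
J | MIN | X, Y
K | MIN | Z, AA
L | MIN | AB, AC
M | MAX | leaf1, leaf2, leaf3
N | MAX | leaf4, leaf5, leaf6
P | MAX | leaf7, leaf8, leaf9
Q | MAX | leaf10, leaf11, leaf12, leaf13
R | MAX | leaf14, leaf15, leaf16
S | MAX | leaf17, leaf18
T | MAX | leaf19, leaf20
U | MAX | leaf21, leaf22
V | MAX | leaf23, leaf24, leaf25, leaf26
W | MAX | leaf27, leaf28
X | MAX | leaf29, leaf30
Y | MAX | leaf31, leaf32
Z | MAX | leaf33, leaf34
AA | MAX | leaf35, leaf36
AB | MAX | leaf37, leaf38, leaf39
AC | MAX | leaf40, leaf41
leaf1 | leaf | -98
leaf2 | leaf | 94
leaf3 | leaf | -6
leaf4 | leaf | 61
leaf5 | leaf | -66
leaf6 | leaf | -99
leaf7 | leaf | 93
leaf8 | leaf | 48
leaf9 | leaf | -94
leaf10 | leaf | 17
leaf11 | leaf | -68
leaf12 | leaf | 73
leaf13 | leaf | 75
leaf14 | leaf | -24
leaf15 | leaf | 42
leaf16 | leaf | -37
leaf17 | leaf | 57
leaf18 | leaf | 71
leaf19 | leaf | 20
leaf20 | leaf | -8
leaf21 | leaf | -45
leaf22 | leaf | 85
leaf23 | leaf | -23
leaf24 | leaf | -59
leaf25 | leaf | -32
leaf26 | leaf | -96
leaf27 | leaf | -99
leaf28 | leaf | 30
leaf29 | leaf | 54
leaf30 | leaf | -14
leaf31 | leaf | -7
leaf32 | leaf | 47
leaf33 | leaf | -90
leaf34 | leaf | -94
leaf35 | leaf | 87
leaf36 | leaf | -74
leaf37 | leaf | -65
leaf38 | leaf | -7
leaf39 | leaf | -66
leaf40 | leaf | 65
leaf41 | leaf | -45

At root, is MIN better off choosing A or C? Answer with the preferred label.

C

M (MAX): max(-98, 94, -6) = 94
N (MAX): max(61, -66, -99) = 61
D (MIN): min(94, 61) = 61
P (MAX): max(93, 48, -94) = 93
Q (MAX): max(17, -68, 73, 75) = 75
E (MIN): min(93, 75) = 75
A (MAX): max(61, 75) = 75
X (MAX): max(54, -14) = 54
Y (MAX): max(-7, 47) = 47
J (MIN): min(54, 47) = 47
Z (MAX): max(-90, -94) = -90
AA (MAX): max(87, -74) = 87
K (MIN): min(-90, 87) = -90
AB (MAX): max(-65, -7, -66) = -7
AC (MAX): max(65, -45) = 65
L (MIN): min(-7, 65) = -7
C (MAX): max(47, -90, -7) = 47
MIN prefers the lower value; A=75, C=47. C is better since 47 < 75.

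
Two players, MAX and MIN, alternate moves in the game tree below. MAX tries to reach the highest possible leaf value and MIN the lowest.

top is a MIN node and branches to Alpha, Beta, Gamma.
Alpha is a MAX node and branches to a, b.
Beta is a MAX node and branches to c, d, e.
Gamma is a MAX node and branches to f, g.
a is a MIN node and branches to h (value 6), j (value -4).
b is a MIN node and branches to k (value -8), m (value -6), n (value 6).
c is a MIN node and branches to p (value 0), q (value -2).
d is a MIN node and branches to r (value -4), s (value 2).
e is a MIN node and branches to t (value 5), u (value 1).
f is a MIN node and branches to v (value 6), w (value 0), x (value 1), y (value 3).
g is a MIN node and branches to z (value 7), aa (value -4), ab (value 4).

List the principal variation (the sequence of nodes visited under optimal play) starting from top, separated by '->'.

a (MIN): min(6, -4) = -4
b (MIN): min(-8, -6, 6) = -8
Alpha (MAX): max(-4, -8) = -4
c (MIN): min(0, -2) = -2
d (MIN): min(-4, 2) = -4
e (MIN): min(5, 1) = 1
Beta (MAX): max(-2, -4, 1) = 1
f (MIN): min(6, 0, 1, 3) = 0
g (MIN): min(7, -4, 4) = -4
Gamma (MAX): max(0, -4) = 0
top (MIN): min(-4, 1, 0) = -4
At top, MIN picks Alpha (lowest: -4).
At Alpha, MAX picks a (highest: -4).
At a, MIN picks j (lowest: -4).
Terminal value -4.

top -> Alpha -> a -> j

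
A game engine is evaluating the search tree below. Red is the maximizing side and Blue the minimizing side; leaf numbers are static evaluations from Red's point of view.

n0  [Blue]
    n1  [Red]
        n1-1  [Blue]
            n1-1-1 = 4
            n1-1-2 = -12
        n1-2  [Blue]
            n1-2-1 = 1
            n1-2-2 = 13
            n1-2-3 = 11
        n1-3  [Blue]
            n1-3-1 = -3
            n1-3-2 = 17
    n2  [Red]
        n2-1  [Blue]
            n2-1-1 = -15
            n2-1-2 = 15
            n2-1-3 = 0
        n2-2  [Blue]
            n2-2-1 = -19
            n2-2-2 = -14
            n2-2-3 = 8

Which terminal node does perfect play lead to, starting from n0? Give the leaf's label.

n2-1-1

n1-1 (Blue): min(4, -12) = -12
n1-2 (Blue): min(1, 13, 11) = 1
n1-3 (Blue): min(-3, 17) = -3
n1 (Red): max(-12, 1, -3) = 1
n2-1 (Blue): min(-15, 15, 0) = -15
n2-2 (Blue): min(-19, -14, 8) = -19
n2 (Red): max(-15, -19) = -15
n0 (Blue): min(1, -15) = -15
At n0, Blue picks n2 (lowest: -15).
At n2, Red picks n2-1 (highest: -15).
At n2-1, Blue picks n2-1-1 (lowest: -15).
Terminal value -15.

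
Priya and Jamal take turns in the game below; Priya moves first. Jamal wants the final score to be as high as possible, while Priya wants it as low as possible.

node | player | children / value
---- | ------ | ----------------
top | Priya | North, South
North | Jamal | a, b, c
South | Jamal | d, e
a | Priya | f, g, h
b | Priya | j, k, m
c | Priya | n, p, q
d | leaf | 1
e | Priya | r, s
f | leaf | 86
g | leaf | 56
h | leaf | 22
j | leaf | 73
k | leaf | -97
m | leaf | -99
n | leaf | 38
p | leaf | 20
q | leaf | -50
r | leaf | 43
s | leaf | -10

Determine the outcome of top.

a (Priya): min(86, 56, 22) = 22
b (Priya): min(73, -97, -99) = -99
c (Priya): min(38, 20, -50) = -50
North (Jamal): max(22, -99, -50) = 22
e (Priya): min(43, -10) = -10
South (Jamal): max(1, -10) = 1
top (Priya): min(22, 1) = 1

1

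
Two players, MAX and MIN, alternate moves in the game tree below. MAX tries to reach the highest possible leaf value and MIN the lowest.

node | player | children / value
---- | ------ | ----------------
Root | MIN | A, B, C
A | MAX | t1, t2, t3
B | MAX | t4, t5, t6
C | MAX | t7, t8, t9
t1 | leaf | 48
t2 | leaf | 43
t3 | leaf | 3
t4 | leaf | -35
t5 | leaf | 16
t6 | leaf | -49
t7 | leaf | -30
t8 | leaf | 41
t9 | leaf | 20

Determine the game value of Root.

16

A (MAX): max(48, 43, 3) = 48
B (MAX): max(-35, 16, -49) = 16
C (MAX): max(-30, 41, 20) = 41
Root (MIN): min(48, 16, 41) = 16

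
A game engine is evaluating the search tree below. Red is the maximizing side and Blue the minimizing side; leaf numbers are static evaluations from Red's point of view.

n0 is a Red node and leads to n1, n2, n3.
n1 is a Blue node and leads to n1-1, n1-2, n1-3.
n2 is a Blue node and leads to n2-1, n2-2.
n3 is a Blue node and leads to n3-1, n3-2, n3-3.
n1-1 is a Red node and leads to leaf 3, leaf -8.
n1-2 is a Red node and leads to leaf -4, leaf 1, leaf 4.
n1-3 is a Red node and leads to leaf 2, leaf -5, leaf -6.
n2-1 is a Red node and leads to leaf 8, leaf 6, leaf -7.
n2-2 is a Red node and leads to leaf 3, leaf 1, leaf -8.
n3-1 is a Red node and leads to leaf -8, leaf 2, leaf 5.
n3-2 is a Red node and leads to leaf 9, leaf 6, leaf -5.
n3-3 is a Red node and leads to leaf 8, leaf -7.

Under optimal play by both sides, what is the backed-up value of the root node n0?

n1-1 (Red): max(3, -8) = 3
n1-2 (Red): max(-4, 1, 4) = 4
n1-3 (Red): max(2, -5, -6) = 2
n1 (Blue): min(3, 4, 2) = 2
n2-1 (Red): max(8, 6, -7) = 8
n2-2 (Red): max(3, 1, -8) = 3
n2 (Blue): min(8, 3) = 3
n3-1 (Red): max(-8, 2, 5) = 5
n3-2 (Red): max(9, 6, -5) = 9
n3-3 (Red): max(8, -7) = 8
n3 (Blue): min(5, 9, 8) = 5
n0 (Red): max(2, 3, 5) = 5

5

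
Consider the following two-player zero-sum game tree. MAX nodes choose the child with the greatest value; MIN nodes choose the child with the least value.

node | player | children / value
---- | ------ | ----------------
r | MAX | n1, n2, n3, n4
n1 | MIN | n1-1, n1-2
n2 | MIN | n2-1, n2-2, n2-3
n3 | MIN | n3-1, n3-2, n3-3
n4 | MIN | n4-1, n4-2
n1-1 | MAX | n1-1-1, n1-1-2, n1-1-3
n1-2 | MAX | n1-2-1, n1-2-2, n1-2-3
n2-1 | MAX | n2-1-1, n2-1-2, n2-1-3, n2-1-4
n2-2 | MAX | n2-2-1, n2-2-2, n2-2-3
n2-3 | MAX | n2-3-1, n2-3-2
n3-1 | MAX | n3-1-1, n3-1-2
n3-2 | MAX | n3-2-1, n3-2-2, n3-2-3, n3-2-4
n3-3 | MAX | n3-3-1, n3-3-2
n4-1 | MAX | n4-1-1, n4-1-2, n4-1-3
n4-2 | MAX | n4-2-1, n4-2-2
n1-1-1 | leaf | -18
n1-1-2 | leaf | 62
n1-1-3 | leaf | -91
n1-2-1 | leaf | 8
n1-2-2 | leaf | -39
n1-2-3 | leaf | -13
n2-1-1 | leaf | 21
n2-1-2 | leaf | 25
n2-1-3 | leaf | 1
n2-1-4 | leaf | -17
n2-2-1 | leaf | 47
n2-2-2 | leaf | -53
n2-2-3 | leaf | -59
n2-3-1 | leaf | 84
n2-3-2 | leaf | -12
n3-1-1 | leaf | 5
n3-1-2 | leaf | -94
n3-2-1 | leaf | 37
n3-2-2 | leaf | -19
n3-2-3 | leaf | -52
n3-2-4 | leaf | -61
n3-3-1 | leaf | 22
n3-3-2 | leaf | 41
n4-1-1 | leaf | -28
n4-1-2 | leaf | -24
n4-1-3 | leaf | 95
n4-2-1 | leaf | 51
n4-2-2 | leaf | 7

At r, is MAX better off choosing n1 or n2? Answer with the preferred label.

n2

n1-1 (MAX): max(-18, 62, -91) = 62
n1-2 (MAX): max(8, -39, -13) = 8
n1 (MIN): min(62, 8) = 8
n2-1 (MAX): max(21, 25, 1, -17) = 25
n2-2 (MAX): max(47, -53, -59) = 47
n2-3 (MAX): max(84, -12) = 84
n2 (MIN): min(25, 47, 84) = 25
MAX prefers the higher value; n1=8, n2=25. n2 is better since 25 > 8.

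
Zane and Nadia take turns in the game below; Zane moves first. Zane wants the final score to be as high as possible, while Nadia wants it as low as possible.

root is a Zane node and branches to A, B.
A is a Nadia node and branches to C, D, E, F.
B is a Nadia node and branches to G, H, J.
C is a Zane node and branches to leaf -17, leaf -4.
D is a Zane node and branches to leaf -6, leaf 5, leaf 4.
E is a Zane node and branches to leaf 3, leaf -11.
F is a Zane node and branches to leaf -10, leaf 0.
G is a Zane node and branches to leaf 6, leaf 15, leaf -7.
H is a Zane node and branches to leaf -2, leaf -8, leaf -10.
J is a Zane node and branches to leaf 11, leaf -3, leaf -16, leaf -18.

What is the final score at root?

C (Zane): max(-17, -4) = -4
D (Zane): max(-6, 5, 4) = 5
E (Zane): max(3, -11) = 3
F (Zane): max(-10, 0) = 0
A (Nadia): min(-4, 5, 3, 0) = -4
G (Zane): max(6, 15, -7) = 15
H (Zane): max(-2, -8, -10) = -2
J (Zane): max(11, -3, -16, -18) = 11
B (Nadia): min(15, -2, 11) = -2
root (Zane): max(-4, -2) = -2

-2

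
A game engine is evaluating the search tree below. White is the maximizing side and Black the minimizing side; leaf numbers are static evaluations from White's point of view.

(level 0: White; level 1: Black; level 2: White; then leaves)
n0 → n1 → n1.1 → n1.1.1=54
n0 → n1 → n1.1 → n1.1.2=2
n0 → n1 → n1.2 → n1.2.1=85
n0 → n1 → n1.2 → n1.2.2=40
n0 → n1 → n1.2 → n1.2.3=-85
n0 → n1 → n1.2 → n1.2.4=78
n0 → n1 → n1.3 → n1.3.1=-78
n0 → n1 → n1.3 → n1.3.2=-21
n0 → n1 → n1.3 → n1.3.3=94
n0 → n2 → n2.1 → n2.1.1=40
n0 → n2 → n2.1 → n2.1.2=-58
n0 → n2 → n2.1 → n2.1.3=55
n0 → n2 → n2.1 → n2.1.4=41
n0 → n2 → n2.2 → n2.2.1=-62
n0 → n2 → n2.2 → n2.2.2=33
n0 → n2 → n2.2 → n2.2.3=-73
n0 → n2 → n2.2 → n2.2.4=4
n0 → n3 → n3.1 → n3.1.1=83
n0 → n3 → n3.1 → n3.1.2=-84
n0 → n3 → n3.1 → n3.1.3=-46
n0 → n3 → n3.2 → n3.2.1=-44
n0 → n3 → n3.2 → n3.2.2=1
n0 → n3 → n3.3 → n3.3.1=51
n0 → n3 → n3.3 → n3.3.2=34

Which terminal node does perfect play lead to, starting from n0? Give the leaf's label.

n1.1 (White): max(54, 2) = 54
n1.2 (White): max(85, 40, -85, 78) = 85
n1.3 (White): max(-78, -21, 94) = 94
n1 (Black): min(54, 85, 94) = 54
n2.1 (White): max(40, -58, 55, 41) = 55
n2.2 (White): max(-62, 33, -73, 4) = 33
n2 (Black): min(55, 33) = 33
n3.1 (White): max(83, -84, -46) = 83
n3.2 (White): max(-44, 1) = 1
n3.3 (White): max(51, 34) = 51
n3 (Black): min(83, 1, 51) = 1
n0 (White): max(54, 33, 1) = 54
At n0, White picks n1 (highest: 54).
At n1, Black picks n1.1 (lowest: 54).
At n1.1, White picks n1.1.1 (highest: 54).
Terminal value 54.

n1.1.1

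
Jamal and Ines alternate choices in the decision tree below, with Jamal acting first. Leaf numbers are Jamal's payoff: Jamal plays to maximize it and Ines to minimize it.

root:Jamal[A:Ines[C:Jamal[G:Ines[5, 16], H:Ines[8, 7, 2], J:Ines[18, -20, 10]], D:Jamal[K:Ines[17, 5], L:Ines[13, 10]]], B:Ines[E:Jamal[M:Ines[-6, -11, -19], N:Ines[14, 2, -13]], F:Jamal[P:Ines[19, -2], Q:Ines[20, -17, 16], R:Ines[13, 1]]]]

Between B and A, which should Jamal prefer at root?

M (Ines): min(-6, -11, -19) = -19
N (Ines): min(14, 2, -13) = -13
E (Jamal): max(-19, -13) = -13
P (Ines): min(19, -2) = -2
Q (Ines): min(20, -17, 16) = -17
R (Ines): min(13, 1) = 1
F (Jamal): max(-2, -17, 1) = 1
B (Ines): min(-13, 1) = -13
G (Ines): min(5, 16) = 5
H (Ines): min(8, 7, 2) = 2
J (Ines): min(18, -20, 10) = -20
C (Jamal): max(5, 2, -20) = 5
K (Ines): min(17, 5) = 5
L (Ines): min(13, 10) = 10
D (Jamal): max(5, 10) = 10
A (Ines): min(5, 10) = 5
Jamal prefers the higher value; B=-13, A=5. A is better since 5 > -13.

A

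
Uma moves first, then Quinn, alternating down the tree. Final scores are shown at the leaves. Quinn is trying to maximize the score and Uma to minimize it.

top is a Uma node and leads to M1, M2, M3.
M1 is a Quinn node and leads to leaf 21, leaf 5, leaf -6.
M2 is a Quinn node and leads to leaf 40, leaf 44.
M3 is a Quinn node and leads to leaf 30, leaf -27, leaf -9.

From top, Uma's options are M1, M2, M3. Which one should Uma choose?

M1

M1 (Quinn): max(21, 5, -6) = 21
M2 (Quinn): max(40, 44) = 44
M3 (Quinn): max(30, -27, -9) = 30
top (Uma): min(21, 44, 30) = 21
Uma at top wants the lowest of {M1=21, M2=44, M3=30}, so chooses M1.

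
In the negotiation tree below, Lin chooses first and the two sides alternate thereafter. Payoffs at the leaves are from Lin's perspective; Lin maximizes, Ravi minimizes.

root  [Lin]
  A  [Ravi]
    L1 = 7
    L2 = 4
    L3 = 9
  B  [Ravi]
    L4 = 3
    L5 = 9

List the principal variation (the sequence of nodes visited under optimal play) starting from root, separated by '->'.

root -> A -> L2

A (Ravi): min(7, 4, 9) = 4
B (Ravi): min(3, 9) = 3
root (Lin): max(4, 3) = 4
At root, Lin picks A (highest: 4).
At A, Ravi picks L2 (lowest: 4).
Terminal value 4.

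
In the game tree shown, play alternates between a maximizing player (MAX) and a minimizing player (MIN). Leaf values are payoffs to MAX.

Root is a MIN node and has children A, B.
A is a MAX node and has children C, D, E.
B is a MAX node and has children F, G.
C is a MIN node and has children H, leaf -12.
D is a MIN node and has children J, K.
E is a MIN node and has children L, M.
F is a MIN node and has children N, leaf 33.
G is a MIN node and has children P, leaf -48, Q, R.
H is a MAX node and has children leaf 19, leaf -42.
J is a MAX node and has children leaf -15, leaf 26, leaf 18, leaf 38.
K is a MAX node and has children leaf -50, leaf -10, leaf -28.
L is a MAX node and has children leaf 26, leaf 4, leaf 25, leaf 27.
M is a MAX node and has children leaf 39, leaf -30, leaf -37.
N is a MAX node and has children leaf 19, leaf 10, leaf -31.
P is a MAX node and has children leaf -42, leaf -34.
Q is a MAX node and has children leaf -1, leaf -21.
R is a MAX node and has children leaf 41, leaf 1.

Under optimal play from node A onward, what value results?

H (MAX): max(19, -42) = 19
C (MIN): min(19, -12) = -12
J (MAX): max(-15, 26, 18, 38) = 38
K (MAX): max(-50, -10, -28) = -10
D (MIN): min(38, -10) = -10
L (MAX): max(26, 4, 25, 27) = 27
M (MAX): max(39, -30, -37) = 39
E (MIN): min(27, 39) = 27
A (MAX): max(-12, -10, 27) = 27

27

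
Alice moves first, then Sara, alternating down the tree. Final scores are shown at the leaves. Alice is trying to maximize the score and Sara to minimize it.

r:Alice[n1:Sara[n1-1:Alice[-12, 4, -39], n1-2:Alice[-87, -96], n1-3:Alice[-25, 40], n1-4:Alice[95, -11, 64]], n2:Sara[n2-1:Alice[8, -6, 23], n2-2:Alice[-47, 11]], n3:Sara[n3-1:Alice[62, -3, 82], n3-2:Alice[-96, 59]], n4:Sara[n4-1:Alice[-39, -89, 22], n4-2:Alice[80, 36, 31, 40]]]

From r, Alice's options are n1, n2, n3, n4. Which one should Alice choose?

n1-1 (Alice): max(-12, 4, -39) = 4
n1-2 (Alice): max(-87, -96) = -87
n1-3 (Alice): max(-25, 40) = 40
n1-4 (Alice): max(95, -11, 64) = 95
n1 (Sara): min(4, -87, 40, 95) = -87
n2-1 (Alice): max(8, -6, 23) = 23
n2-2 (Alice): max(-47, 11) = 11
n2 (Sara): min(23, 11) = 11
n3-1 (Alice): max(62, -3, 82) = 82
n3-2 (Alice): max(-96, 59) = 59
n3 (Sara): min(82, 59) = 59
n4-1 (Alice): max(-39, -89, 22) = 22
n4-2 (Alice): max(80, 36, 31, 40) = 80
n4 (Sara): min(22, 80) = 22
r (Alice): max(-87, 11, 59, 22) = 59
Alice at r wants the highest of {n1=-87, n2=11, n3=59, n4=22}, so chooses n3.

n3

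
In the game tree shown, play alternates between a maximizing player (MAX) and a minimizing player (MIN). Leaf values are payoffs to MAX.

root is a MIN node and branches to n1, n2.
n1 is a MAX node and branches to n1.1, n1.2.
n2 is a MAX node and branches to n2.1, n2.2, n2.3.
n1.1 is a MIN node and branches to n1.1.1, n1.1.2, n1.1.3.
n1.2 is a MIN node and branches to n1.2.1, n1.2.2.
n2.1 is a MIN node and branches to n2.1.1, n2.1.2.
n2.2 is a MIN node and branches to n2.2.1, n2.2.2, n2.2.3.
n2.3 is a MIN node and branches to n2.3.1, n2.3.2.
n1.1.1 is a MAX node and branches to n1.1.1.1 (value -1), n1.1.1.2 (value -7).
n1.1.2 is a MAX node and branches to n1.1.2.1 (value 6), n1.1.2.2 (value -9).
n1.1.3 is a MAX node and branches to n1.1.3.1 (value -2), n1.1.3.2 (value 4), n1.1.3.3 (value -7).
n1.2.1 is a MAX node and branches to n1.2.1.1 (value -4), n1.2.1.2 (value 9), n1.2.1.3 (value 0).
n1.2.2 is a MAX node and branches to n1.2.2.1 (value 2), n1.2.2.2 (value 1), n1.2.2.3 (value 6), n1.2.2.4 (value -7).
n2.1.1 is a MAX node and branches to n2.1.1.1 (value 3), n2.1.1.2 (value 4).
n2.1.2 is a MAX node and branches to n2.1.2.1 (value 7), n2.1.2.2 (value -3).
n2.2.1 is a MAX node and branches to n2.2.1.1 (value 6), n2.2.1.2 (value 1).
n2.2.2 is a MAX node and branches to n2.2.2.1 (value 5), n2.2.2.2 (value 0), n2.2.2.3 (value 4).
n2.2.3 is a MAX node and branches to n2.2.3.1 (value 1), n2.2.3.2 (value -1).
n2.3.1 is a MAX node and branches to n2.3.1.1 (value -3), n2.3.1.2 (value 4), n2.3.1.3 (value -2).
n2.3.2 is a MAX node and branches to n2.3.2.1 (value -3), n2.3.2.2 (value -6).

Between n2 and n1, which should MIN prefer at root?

n2.1.1 (MAX): max(3, 4) = 4
n2.1.2 (MAX): max(7, -3) = 7
n2.1 (MIN): min(4, 7) = 4
n2.2.1 (MAX): max(6, 1) = 6
n2.2.2 (MAX): max(5, 0, 4) = 5
n2.2.3 (MAX): max(1, -1) = 1
n2.2 (MIN): min(6, 5, 1) = 1
n2.3.1 (MAX): max(-3, 4, -2) = 4
n2.3.2 (MAX): max(-3, -6) = -3
n2.3 (MIN): min(4, -3) = -3
n2 (MAX): max(4, 1, -3) = 4
n1.1.1 (MAX): max(-1, -7) = -1
n1.1.2 (MAX): max(6, -9) = 6
n1.1.3 (MAX): max(-2, 4, -7) = 4
n1.1 (MIN): min(-1, 6, 4) = -1
n1.2.1 (MAX): max(-4, 9, 0) = 9
n1.2.2 (MAX): max(2, 1, 6, -7) = 6
n1.2 (MIN): min(9, 6) = 6
n1 (MAX): max(-1, 6) = 6
MIN prefers the lower value; n2=4, n1=6. n2 is better since 4 < 6.

n2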